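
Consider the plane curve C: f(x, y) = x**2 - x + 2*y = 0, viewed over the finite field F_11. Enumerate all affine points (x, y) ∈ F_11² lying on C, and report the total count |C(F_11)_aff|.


Affine F_11-points: {(0, 0), (1, 0), (2, 10), (3, 8), (4, 5), (5, 1), (6, 7), (7, 1), (8, 5), (9, 8), (10, 10)}; count = 11.

For each of the 121 pairs (x, y) ∈ F_11², evaluate f(x, y) mod 11. Record the zeros.
  x = 0: [0↦0, 1↦2, 2↦4, 3↦6, 4↦8, 5↦10, 6↦1, 7↦3, 8↦5, 9↦7, 10↦9]  zeros at y ∈ {0}
  x = 1: [0↦0, 1↦2, 2↦4, 3↦6, 4↦8, 5↦10, 6↦1, 7↦3, 8↦5, 9↦7, 10↦9]  zeros at y ∈ {0}
  x = 2: [0↦2, 1↦4, 2↦6, 3↦8, 4↦10, 5↦1, 6↦3, 7↦5, 8↦7, 9↦9, 10↦0]  zeros at y ∈ {10}
  x = 3: [0↦6, 1↦8, 2↦10, 3↦1, 4↦3, 5↦5, 6↦7, 7↦9, 8↦0, 9↦2, 10↦4]  zeros at y ∈ {8}
  x = 4: [0↦1, 1↦3, 2↦5, 3↦7, 4↦9, 5↦0, 6↦2, 7↦4, 8↦6, 9↦8, 10↦10]  zeros at y ∈ {5}
  x = 5: [0↦9, 1↦0, 2↦2, 3↦4, 4↦6, 5↦8, 6↦10, 7↦1, 8↦3, 9↦5, 10↦7]  zeros at y ∈ {1}
  x = 6: [0↦8, 1↦10, 2↦1, 3↦3, 4↦5, 5↦7, 6↦9, 7↦0, 8↦2, 9↦4, 10↦6]  zeros at y ∈ {7}
  x = 7: [0↦9, 1↦0, 2↦2, 3↦4, 4↦6, 5↦8, 6↦10, 7↦1, 8↦3, 9↦5, 10↦7]  zeros at y ∈ {1}
  x = 8: [0↦1, 1↦3, 2↦5, 3↦7, 4↦9, 5↦0, 6↦2, 7↦4, 8↦6, 9↦8, 10↦10]  zeros at y ∈ {5}
  x = 9: [0↦6, 1↦8, 2↦10, 3↦1, 4↦3, 5↦5, 6↦7, 7↦9, 8↦0, 9↦2, 10↦4]  zeros at y ∈ {8}
  x = 10: [0↦2, 1↦4, 2↦6, 3↦8, 4↦10, 5↦1, 6↦3, 7↦5, 8↦7, 9↦9, 10↦0]  zeros at y ∈ {10}
Collecting zeros: affine points = {(0, 0), (1, 0), (2, 10), (3, 8), (4, 5), (5, 1), (6, 7), (7, 1), (8, 5), (9, 8), (10, 10)}.
Total count |C(F_11)_aff| = 11.


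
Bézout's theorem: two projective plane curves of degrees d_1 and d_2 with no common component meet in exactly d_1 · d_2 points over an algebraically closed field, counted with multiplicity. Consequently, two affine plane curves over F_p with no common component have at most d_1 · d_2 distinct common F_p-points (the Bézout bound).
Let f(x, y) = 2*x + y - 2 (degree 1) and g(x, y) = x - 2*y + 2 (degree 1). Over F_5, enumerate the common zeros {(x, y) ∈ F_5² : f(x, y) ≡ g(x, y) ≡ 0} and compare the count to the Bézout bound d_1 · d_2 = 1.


Common zeros: ∅; count = 0; Bézout bound = 1.

deg(f) = 1, deg(g) = 1, so Bézout bound = 1.
Scan x ∈ F_5. For each x, list the y ∈ F_5 with f(x, y) ≡ 0 and those with g(x, y) ≡ 0 (mod 5); the common zeros in that column are the intersection.
  x = 0: f ≡ 0 at y ∈ {2}; g ≡ 0 at y ∈ {1}; common: ∅.
  x = 1: f ≡ 0 at y ∈ {0}; g ≡ 0 at y ∈ {4}; common: ∅.
  x = 2: f ≡ 0 at y ∈ {3}; g ≡ 0 at y ∈ {2}; common: ∅.
  x = 3: f ≡ 0 at y ∈ {1}; g ≡ 0 at y ∈ {0}; common: ∅.
  x = 4: f ≡ 0 at y ∈ {4}; g ≡ 0 at y ∈ {3}; common: ∅.
Collecting: common zeros = ∅, so the count is 0.
Comparison with the Bézout bound: 0 ≤ 1 = deg(f)·deg(g), as expected for curves with no common component (the affine F_5-count falls short of the bound because intersections may lie at infinity, over extension fields, or carry multiplicity).


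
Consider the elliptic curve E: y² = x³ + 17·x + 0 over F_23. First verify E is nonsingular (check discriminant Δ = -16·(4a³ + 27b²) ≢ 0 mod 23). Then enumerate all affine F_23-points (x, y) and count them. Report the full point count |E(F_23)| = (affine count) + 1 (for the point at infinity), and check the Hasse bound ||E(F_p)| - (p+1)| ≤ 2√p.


Affine points = {(0, 0), (1, 8), (1, 15), (3, 3), (3, 20), (5, 7), (5, 16), (7, 5), (7, 18), (8, 2), (8, 21), (9, 10), (9, 13), (11, 0), (12, 0), (13, 7), (13, 16), (17, 2), (17, 21), (19, 11), (19, 12), (21, 2), (21, 21)}; affine count = 23; |E(F_23)| = 24.

Discriminant check: Δ ∝ 4a³ + 27b² = 4·17³ + 27·0² = 4·4913 + 27·0 ≡ 10 (mod 23). Nonzero ⇒ E is nonsingular.
For each x ∈ F_23, compute rhs = x³ + 17·x + 0 mod 23, then count y ∈ F_23 with y² ≡ rhs.
  x = 0: rhs = 0, matching y values: 0 (1 points).
  x = 1: rhs = 18, matching y values: 8, 15 (2 points).
  x = 2: rhs = 19, matching y values: none (0 points).
  x = 3: rhs = 9, matching y values: 3, 20 (2 points).
  x = 4: rhs = 17, matching y values: none (0 points).
  x = 5: rhs = 3, matching y values: 7, 16 (2 points).
  x = 6: rhs = 19, matching y values: none (0 points).
  x = 7: rhs = 2, matching y values: 5, 18 (2 points).
  x = 8: rhs = 4, matching y values: 2, 21 (2 points).
  x = 9: rhs = 8, matching y values: 10, 13 (2 points).
  x = 10: rhs = 20, matching y values: none (0 points).
  x = 11: rhs = 0, matching y values: 0 (1 points).
  x = 12: rhs = 0, matching y values: 0 (1 points).
  x = 13: rhs = 3, matching y values: 7, 16 (2 points).
  x = 14: rhs = 15, matching y values: none (0 points).
  x = 15: rhs = 19, matching y values: none (0 points).
  x = 16: rhs = 21, matching y values: none (0 points).
  x = 17: rhs = 4, matching y values: 2, 21 (2 points).
  x = 18: rhs = 20, matching y values: none (0 points).
  x = 19: rhs = 6, matching y values: 11, 12 (2 points).
  x = 20: rhs = 14, matching y values: none (0 points).
  x = 21: rhs = 4, matching y values: 2, 21 (2 points).
  x = 22: rhs = 5, matching y values: none (0 points).
Total affine count: 23.
Full point count |E(F_23)| = 23 + 1 = 24.
Hasse bound: |24 − (23+1)| = |0| = 0 ≤ 2√23 ≈ 9.5917 ✓.


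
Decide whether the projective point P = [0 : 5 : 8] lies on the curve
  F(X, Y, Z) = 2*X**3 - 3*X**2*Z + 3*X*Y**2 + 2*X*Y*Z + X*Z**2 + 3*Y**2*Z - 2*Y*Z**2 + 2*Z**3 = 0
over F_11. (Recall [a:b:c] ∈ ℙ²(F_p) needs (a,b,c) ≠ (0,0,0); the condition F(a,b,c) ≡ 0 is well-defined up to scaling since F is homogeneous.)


F(0,5,8) ≡ 5 (mod 11); P is NOT on the curve.

Evaluate F(0, 5, 8) term-by-term (mod 11).
  2*X**3 ↦ 2·0·1·1 = 0
  -3*X**2*Z ↦ -3·0·1·8 = 0
  3*X*Y**2 ↦ 3·0·25·1 = 0
  2*X*Y*Z ↦ 2·0·5·8 = 0
  X*Z**2 ↦ 1·0·1·64 = 0
  3*Y**2*Z ↦ 3·1·25·8 = 600
  -2*Y*Z**2 ↦ -2·1·5·64 = -640
  2*Z**3 ↦ 2·1·1·512 = 1024
Sum: F(0, 5, 8) = (0) + (0) + (0) + (0) + (0) + (600) + (-640) + (1024) = 984.
Reducing mod 11: 984 ≡ 5 (mod 11).
Since F(a, b, c) ≡ 5 ≠ 0 (mod 11), P does NOT lie on the curve.


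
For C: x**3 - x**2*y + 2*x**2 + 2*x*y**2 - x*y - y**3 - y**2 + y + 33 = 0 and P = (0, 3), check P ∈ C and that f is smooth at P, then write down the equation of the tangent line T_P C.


Tangent line at P: 15*x - 32*y + 96 = 0.

Step 1: f(0, 3) = 0, so P lies on C.
Step 2: partial derivatives
  f_x(x, y) = 3*x**2 - 2*x*y + 4*x + 2*y**2 - y, f_y(x, y) = -x**2 + 4*x*y - x - 3*y**2 - 2*y + 1.
  f_x(P) = 15, f_y(P) = -32 (gradient nonzero, so P is smooth).
Step 3: tangent line at P: 15·(x − 0) + -32·(y − 3) = 0.
Expanding: 15*x - 32*y + 96 = 0.


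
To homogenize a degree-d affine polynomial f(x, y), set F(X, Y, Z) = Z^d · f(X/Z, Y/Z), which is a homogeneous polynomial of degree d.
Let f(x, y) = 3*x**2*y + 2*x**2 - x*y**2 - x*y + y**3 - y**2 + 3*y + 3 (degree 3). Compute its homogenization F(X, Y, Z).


F(X, Y, Z) = 3*X**2*Y + 2*X**2*Z - X*Y**2 - X*Y*Z + Y**3 - Y**2*Z + 3*Y*Z**2 + 3*Z**3

deg(f) = 3.
Substitute x = X/Z, y = Y/Z into f, then multiply by Z^3.
  monomial 3·x^2·y^1 ↦ 3·X^2·Y^1·Z^0.
  monomial 2·x^2·y^0 ↦ 2·X^2·Y^0·Z^1.
  monomial -1·x^1·y^2 ↦ -1·X^1·Y^2·Z^0.
  monomial -1·x^1·y^1 ↦ -1·X^1·Y^1·Z^1.
  monomial 1·x^0·y^3 ↦ 1·X^0·Y^3·Z^0.
  monomial -1·x^0·y^2 ↦ -1·X^0·Y^2·Z^1.
  monomial 3·x^0·y^1 ↦ 3·X^0·Y^1·Z^2.
  monomial 3·x^0·y^0 ↦ 3·X^0·Y^0·Z^3.
Collecting: F(X, Y, Z) = 3*X**2*Y + 2*X**2*Z - X*Y**2 - X*Y*Z + Y**3 - Y**2*Z + 3*Y*Z**2 + 3*Z**3.


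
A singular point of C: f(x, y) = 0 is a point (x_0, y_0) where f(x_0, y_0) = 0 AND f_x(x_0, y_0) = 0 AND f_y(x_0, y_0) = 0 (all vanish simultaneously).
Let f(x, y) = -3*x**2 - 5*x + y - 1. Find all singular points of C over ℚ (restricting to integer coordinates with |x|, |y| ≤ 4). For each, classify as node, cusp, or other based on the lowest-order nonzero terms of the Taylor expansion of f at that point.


No singular points in the scanned grid; C is smooth there.

Compute partial derivatives:
  f_x = -6*x - 5.
  f_y = 1.
f_y = 1 is a nonzero constant, so f_y never vanishes: no point (x, y) can satisfy f = f_x = f_y = 0. In particular no (x, y) ∈ {−4, ..., 4}² is singular; the curve is smooth.


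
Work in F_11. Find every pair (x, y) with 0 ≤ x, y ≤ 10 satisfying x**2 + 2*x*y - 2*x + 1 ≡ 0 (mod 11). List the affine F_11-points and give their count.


Affine F_11-points: {(1, 0), (2, 8), (3, 3), (4, 3), (5, 5), (6, 8), (7, 10), (8, 10), (9, 5), (10, 2)}; count = 10.

For each of the 121 pairs (x, y) ∈ F_11², evaluate f(x, y) mod 11. Record the zeros.
  x = 0: [0↦1, 1↦1, 2↦1, 3↦1, 4↦1, 5↦1, 6↦1, 7↦1, 8↦1, 9↦1, 10↦1]  zeros at y ∈ ∅
  x = 1: [0↦0, 1↦2, 2↦4, 3↦6, 4↦8, 5↦10, 6↦1, 7↦3, 8↦5, 9↦7, 10↦9]  zeros at y ∈ {0}
  x = 2: [0↦1, 1↦5, 2↦9, 3↦2, 4↦6, 5↦10, 6↦3, 7↦7, 8↦0, 9↦4, 10↦8]  zeros at y ∈ {8}
  x = 3: [0↦4, 1↦10, 2↦5, 3↦0, 4↦6, 5↦1, 6↦7, 7↦2, 8↦8, 9↦3, 10↦9]  zeros at y ∈ {3}
  x = 4: [0↦9, 1↦6, 2↦3, 3↦0, 4↦8, 5↦5, 6↦2, 7↦10, 8↦7, 9↦4, 10↦1]  zeros at y ∈ {3}
  x = 5: [0↦5, 1↦4, 2↦3, 3↦2, 4↦1, 5↦0, 6↦10, 7↦9, 8↦8, 9↦7, 10↦6]  zeros at y ∈ {5}
  x = 6: [0↦3, 1↦4, 2↦5, 3↦6, 4↦7, 5↦8, 6↦9, 7↦10, 8↦0, 9↦1, 10↦2]  zeros at y ∈ {8}
  x = 7: [0↦3, 1↦6, 2↦9, 3↦1, 4↦4, 5↦7, 6↦10, 7↦2, 8↦5, 9↦8, 10↦0]  zeros at y ∈ {10}
  x = 8: [0↦5, 1↦10, 2↦4, 3↦9, 4↦3, 5↦8, 6↦2, 7↦7, 8↦1, 9↦6, 10↦0]  zeros at y ∈ {10}
  x = 9: [0↦9, 1↦5, 2↦1, 3↦8, 4↦4, 5↦0, 6↦7, 7↦3, 8↦10, 9↦6, 10↦2]  zeros at y ∈ {5}
  x = 10: [0↦4, 1↦2, 2↦0, 3↦9, 4↦7, 5↦5, 6↦3, 7↦1, 8↦10, 9↦8, 10↦6]  zeros at y ∈ {2}
Collecting zeros: affine points = {(1, 0), (2, 8), (3, 3), (4, 3), (5, 5), (6, 8), (7, 10), (8, 10), (9, 5), (10, 2)}.
Total count |C(F_11)_aff| = 10.


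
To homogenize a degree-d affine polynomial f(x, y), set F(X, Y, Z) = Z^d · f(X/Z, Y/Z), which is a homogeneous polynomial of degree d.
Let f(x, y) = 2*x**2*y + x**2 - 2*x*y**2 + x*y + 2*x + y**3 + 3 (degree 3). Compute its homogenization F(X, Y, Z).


F(X, Y, Z) = 2*X**2*Y + X**2*Z - 2*X*Y**2 + X*Y*Z + 2*X*Z**2 + Y**3 + 3*Z**3

deg(f) = 3.
Substitute x = X/Z, y = Y/Z into f, then multiply by Z^3.
  monomial 2·x^2·y^1 ↦ 2·X^2·Y^1·Z^0.
  monomial 1·x^2·y^0 ↦ 1·X^2·Y^0·Z^1.
  monomial -2·x^1·y^2 ↦ -2·X^1·Y^2·Z^0.
  monomial 1·x^1·y^1 ↦ 1·X^1·Y^1·Z^1.
  monomial 2·x^1·y^0 ↦ 2·X^1·Y^0·Z^2.
  monomial 1·x^0·y^3 ↦ 1·X^0·Y^3·Z^0.
  monomial 3·x^0·y^0 ↦ 3·X^0·Y^0·Z^3.
Collecting: F(X, Y, Z) = 2*X**2*Y + X**2*Z - 2*X*Y**2 + X*Y*Z + 2*X*Z**2 + Y**3 + 3*Z**3.


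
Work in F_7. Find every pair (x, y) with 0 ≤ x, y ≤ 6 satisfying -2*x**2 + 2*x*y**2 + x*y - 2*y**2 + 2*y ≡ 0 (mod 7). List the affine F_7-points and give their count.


Affine F_7-points: {(0, 0), (0, 1), (1, 3), (5, 1), (5, 6), (6, 3), (6, 6)}; count = 7.

For each of the 49 pairs (x, y) ∈ F_7², evaluate f(x, y) mod 7. Record the zeros.
  x = 0: [0↦0, 1↦0, 2↦3, 3↦2, 4↦4, 5↦2, 6↦3]  zeros at y ∈ {0, 1}
  x = 1: [0↦5, 1↦1, 2↦4, 3↦0, 4↦3, 5↦6, 6↦2]  zeros at y ∈ {3}
  x = 2: [0↦6, 1↦5, 2↦1, 3↦1, 4↦5, 5↦6, 6↦4]  zeros at y ∈ ∅
  x = 3: [0↦3, 1↦5, 2↦1, 3↦5, 4↦3, 5↦2, 6↦2]  zeros at y ∈ ∅
  x = 4: [0↦3, 1↦1, 2↦4, 3↦5, 4↦4, 5↦1, 6↦3]  zeros at y ∈ ∅
  x = 5: [0↦6, 1↦0, 2↦3, 3↦1, 4↦1, 5↦3, 6↦0]  zeros at y ∈ {1, 6}
  x = 6: [0↦5, 1↦2, 2↦5, 3↦0, 4↦1, 5↦1, 6↦0]  zeros at y ∈ {3, 6}
Collecting zeros: affine points = {(0, 0), (0, 1), (1, 3), (5, 1), (5, 6), (6, 3), (6, 6)}.
Total count |C(F_7)_aff| = 7.


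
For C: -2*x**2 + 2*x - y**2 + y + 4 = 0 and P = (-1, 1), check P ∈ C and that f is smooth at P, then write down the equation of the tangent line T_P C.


Tangent line at P: 6*x - y + 7 = 0.

Step 1: f(-1, 1) = 0, so P lies on C.
Step 2: partial derivatives
  f_x(x, y) = 2 - 4*x, f_y(x, y) = 1 - 2*y.
  f_x(P) = 6, f_y(P) = -1 (gradient nonzero, so P is smooth).
Step 3: tangent line at P: 6·(x − -1) + -1·(y − 1) = 0.
Expanding: 6*x - y + 7 = 0.


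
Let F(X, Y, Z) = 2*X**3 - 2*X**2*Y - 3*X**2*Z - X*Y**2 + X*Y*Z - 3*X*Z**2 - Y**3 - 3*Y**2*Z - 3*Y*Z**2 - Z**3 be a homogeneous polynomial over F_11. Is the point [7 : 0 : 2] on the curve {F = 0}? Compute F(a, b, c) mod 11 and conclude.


F(7,0,2) ≡ 3 (mod 11); P is NOT on the curve.

Evaluate F(7, 0, 2) term-by-term (mod 11).
  2*X**3 ↦ 2·343·1·1 = 686
  -2*X**2*Y ↦ -2·49·0·1 = 0
  -3*X**2*Z ↦ -3·49·1·2 = -294
  -X*Y**2 ↦ -1·7·0·1 = 0
  X*Y*Z ↦ 1·7·0·2 = 0
  -3*X*Z**2 ↦ -3·7·1·4 = -84
  -Y**3 ↦ -1·1·0·1 = 0
  -3*Y**2*Z ↦ -3·1·0·2 = 0
  -3*Y*Z**2 ↦ -3·1·0·4 = 0
  -Z**3 ↦ -1·1·1·8 = -8
Sum: F(7, 0, 2) = (686) + (0) + (-294) + (0) + (0) + (-84) + (0) + (0) + (0) + (-8) = 300.
Reducing mod 11: 300 ≡ 3 (mod 11).
Since F(a, b, c) ≡ 3 ≠ 0 (mod 11), P does NOT lie on the curve.


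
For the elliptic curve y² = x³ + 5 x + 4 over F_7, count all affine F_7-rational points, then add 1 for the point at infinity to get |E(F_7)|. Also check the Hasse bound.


Affine points = {(0, 2), (0, 5), (2, 1), (2, 6), (3, 2), (3, 5), (4, 2), (4, 5), (5, 0)}; affine count = 9; |E(F_7)| = 10.

Discriminant check: Δ ∝ 4a³ + 27b² = 4·5³ + 27·4² = 4·125 + 27·16 ≡ 1 (mod 7). Nonzero ⇒ E is nonsingular.
For each x ∈ F_7, compute rhs = x³ + 5·x + 4 mod 7, then count y ∈ F_7 with y² ≡ rhs.
  x = 0: rhs = 4, matching y values: 2, 5 (2 points).
  x = 1: rhs = 3, matching y values: none (0 points).
  x = 2: rhs = 1, matching y values: 1, 6 (2 points).
  x = 3: rhs = 4, matching y values: 2, 5 (2 points).
  x = 4: rhs = 4, matching y values: 2, 5 (2 points).
  x = 5: rhs = 0, matching y values: 0 (1 points).
  x = 6: rhs = 5, matching y values: none (0 points).
Total affine count: 9.
Full point count |E(F_7)| = 9 + 1 = 10.
Hasse bound: |10 − (7+1)| = |2| = 2 ≤ 2√7 ≈ 5.2915 ✓.


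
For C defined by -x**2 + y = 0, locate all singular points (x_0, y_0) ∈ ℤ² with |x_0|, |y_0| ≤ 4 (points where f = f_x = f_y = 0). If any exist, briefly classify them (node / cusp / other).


No singular points in the scanned grid; C is smooth there.

Compute partial derivatives:
  f_x = -2*x.
  f_y = 1.
f_y = 1 is a nonzero constant, so f_y never vanishes: no point (x, y) can satisfy f = f_x = f_y = 0. In particular no (x, y) ∈ {−4, ..., 4}² is singular; the curve is smooth.


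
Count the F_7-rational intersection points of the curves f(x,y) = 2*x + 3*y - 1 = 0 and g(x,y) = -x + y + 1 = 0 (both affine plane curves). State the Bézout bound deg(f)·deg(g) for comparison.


Common zeros: {(5, 4)}; count = 1; Bézout bound = 1.

deg(f) = 1, deg(g) = 1, so Bézout bound = 1.
Scan x ∈ F_7. For each x, list the y ∈ F_7 with f(x, y) ≡ 0 and those with g(x, y) ≡ 0 (mod 7); the common zeros in that column are the intersection.
  x = 0: f ≡ 0 at y ∈ {5}; g ≡ 0 at y ∈ {6}; common: ∅.
  x = 1: f ≡ 0 at y ∈ {2}; g ≡ 0 at y ∈ {0}; common: ∅.
  x = 2: f ≡ 0 at y ∈ {6}; g ≡ 0 at y ∈ {1}; common: ∅.
  x = 3: f ≡ 0 at y ∈ {3}; g ≡ 0 at y ∈ {2}; common: ∅.
  x = 4: f ≡ 0 at y ∈ {0}; g ≡ 0 at y ∈ {3}; common: ∅.
  x = 5: f ≡ 0 at y ∈ {4}; g ≡ 0 at y ∈ {4}; common: {4}.
  x = 6: f ≡ 0 at y ∈ {1}; g ≡ 0 at y ∈ {5}; common: ∅.
Collecting: common zeros = {(5, 4)}, so the count is 1.
Comparison with the Bézout bound: 1 ≤ 1 = deg(f)·deg(g), as expected for curves with no common component (the bound is attained).


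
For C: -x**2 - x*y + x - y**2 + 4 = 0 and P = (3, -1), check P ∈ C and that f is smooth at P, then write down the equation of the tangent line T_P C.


Tangent line at P: -4*x - y + 11 = 0.

Step 1: f(3, -1) = 0, so P lies on C.
Step 2: partial derivatives
  f_x(x, y) = -2*x - y + 1, f_y(x, y) = -x - 2*y.
  f_x(P) = -4, f_y(P) = -1 (gradient nonzero, so P is smooth).
Step 3: tangent line at P: -4·(x − 3) + -1·(y − -1) = 0.
Expanding: -4*x - y + 11 = 0.


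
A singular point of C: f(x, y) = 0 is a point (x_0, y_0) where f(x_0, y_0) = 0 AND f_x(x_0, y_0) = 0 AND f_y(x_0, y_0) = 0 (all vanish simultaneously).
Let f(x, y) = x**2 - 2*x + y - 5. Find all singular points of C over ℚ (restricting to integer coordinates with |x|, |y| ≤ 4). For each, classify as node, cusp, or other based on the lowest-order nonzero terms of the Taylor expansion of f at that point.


No singular points in the scanned grid; C is smooth there.

Compute partial derivatives:
  f_x = 2*x - 2.
  f_y = 1.
f_y = 1 is a nonzero constant, so f_y never vanishes: no point (x, y) can satisfy f = f_x = f_y = 0. In particular no (x, y) ∈ {−4, ..., 4}² is singular; the curve is smooth.


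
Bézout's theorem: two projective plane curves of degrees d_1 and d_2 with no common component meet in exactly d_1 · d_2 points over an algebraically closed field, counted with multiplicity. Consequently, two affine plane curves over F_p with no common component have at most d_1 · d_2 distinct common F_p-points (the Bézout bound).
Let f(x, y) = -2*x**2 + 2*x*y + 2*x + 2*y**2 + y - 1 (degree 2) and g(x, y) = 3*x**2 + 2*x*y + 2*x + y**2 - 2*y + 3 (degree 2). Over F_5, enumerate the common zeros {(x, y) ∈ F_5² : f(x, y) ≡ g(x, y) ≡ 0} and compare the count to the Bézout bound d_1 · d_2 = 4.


Common zeros: ∅; count = 0; Bézout bound = 4.

deg(f) = 2, deg(g) = 2, so Bézout bound = 4.
Scan x ∈ F_5. For each x, list the y ∈ F_5 with f(x, y) ≡ 0 and those with g(x, y) ≡ 0 (mod 5); the common zeros in that column are the intersection.
  x = 0: f ≡ 0 at y ∈ {3, 4}; g ≡ 0 at y ∈ ∅; common: ∅.
  x = 1: f ≡ 0 at y ∈ ∅; g ≡ 0 at y ∈ ∅; common: ∅.
  x = 2: f ≡ 0 at y ∈ {0}; g ≡ 0 at y ∈ ∅; common: ∅.
  x = 3: f ≡ 0 at y ∈ ∅; g ≡ 0 at y ∈ ∅; common: ∅.
  x = 4: f ≡ 0 at y ∈ {0, 3}; g ≡ 0 at y ∈ {2}; common: ∅.
Collecting: common zeros = ∅, so the count is 0.
Comparison with the Bézout bound: 0 ≤ 4 = deg(f)·deg(g), as expected for curves with no common component (the affine F_5-count falls short of the bound because intersections may lie at infinity, over extension fields, or carry multiplicity).


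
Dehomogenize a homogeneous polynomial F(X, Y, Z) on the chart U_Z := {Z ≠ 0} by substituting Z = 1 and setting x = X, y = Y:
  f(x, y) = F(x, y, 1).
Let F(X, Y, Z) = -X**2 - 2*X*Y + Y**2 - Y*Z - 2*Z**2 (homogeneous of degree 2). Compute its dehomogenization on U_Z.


f(x, y) = -x**2 - 2*x*y + y**2 - y - 2

On U_Z we set Z = 1. Each monomial c·X^i·Y^j·Z^k in F becomes c·x^i·y^j·1^k = c·x^i·y^j.
Substituting Z = 1: F(X, Y, 1) = -x**2 - 2*x*y + y**2 - y - 2.
Note: deg(f) ≤ deg(F) = 2; strict inequality happens when F is divisible by Z (lost terms).


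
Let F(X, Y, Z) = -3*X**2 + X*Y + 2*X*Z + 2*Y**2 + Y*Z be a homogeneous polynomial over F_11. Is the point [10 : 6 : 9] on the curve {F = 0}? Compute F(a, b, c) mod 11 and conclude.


F(10,6,9) ≡ 0 (mod 11); P is on the curve.

Evaluate F(10, 6, 9) term-by-term (mod 11).
  -3*X**2 ↦ -3·100·1·1 = -300
  X*Y ↦ 1·10·6·1 = 60
  2*X*Z ↦ 2·10·1·9 = 180
  2*Y**2 ↦ 2·1·36·1 = 72
  Y*Z ↦ 1·1·6·9 = 54
Sum: F(10, 6, 9) = (-300) + (60) + (180) + (72) + (54) = 66.
Reducing mod 11: 66 ≡ 0 (mod 11).
Since F(a, b, c) ≡ 0 (mod 11), P lies on the curve.


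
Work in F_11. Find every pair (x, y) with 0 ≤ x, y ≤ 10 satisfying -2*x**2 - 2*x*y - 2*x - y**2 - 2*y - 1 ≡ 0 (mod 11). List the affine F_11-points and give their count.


Affine F_11-points: {(0, 10)}; count = 1.

For each of the 121 pairs (x, y) ∈ F_11², evaluate f(x, y) mod 11. Record the zeros.
  x = 0: [0↦10, 1↦7, 2↦2, 3↦6, 4↦8, 5↦8, 6↦6, 7↦2, 8↦7, 9↦10, 10↦0]  zeros at y ∈ {10}
  x = 1: [0↦6, 1↦1, 2↦5, 3↦7, 4↦7, 5↦5, 6↦1, 7↦6, 8↦9, 9↦10, 10↦9]  zeros at y ∈ ∅
  x = 2: [0↦9, 1↦2, 2↦4, 3↦4, 4↦2, 5↦9, 6↦3, 7↦6, 8↦7, 9↦6, 10↦3]  zeros at y ∈ ∅
  x = 3: [0↦8, 1↦10, 2↦10, 3↦8, 4↦4, 5↦9, 6↦1, 7↦2, 8↦1, 9↦9, 10↦4]  zeros at y ∈ ∅
  x = 4: [0↦3, 1↦3, 2↦1, 3↦8, 4↦2, 5↦5, 6↦6, 7↦5, 8↦2, 9↦8, 10↦1]  zeros at y ∈ ∅
  x = 5: [0↦5, 1↦3, 2↦10, 3↦4, 4↦7, 5↦8, 6↦7, 7↦4, 8↦10, 9↦3, 10↦5]  zeros at y ∈ ∅
  x = 6: [0↦3, 1↦10, 2↦4, 3↦7, 4↦8, 5↦7, 6↦4, 7↦10, 8↦3, 9↦5, 10↦5]  zeros at y ∈ ∅
  x = 7: [0↦8, 1↦2, 2↦5, 3↦6, 4↦5, 5↦2, 6↦8, 7↦1, 8↦3, 9↦3, 10↦1]  zeros at y ∈ ∅
  x = 8: [0↦9, 1↦1, 2↦2, 3↦1, 4↦9, 5↦4, 6↦8, 7↦10, 8↦10, 9↦8, 10↦4]  zeros at y ∈ ∅
  x = 9: [0↦6, 1↦7, 2↦6, 3↦3, 4↦9, 5↦2, 6↦4, 7↦4, 8↦2, 9↦9, 10↦3]  zeros at y ∈ ∅
  x = 10: [0↦10, 1↦9, 2↦6, 3↦1, 4↦5, 5↦7, 6↦7, 7↦5, 8↦1, 9↦6, 10↦9]  zeros at y ∈ ∅
Collecting zeros: affine points = {(0, 10)}.
Total count |C(F_11)_aff| = 1.


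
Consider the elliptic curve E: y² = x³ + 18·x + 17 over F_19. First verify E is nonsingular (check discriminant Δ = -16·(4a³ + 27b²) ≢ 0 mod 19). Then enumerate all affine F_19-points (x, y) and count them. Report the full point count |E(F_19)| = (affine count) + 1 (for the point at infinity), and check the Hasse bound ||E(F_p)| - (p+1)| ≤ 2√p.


Affine points = {(0, 6), (0, 13), (1, 6), (1, 13), (2, 2), (2, 17), (4, 1), (4, 18), (5, 2), (5, 17), (7, 7), (7, 12), (10, 0), (11, 8), (11, 11), (12, 2), (12, 17), (13, 4), (13, 15), (14, 7), (14, 12), (17, 7), (17, 12), (18, 6), (18, 13)}; affine count = 25; |E(F_19)| = 26.

Discriminant check: Δ ∝ 4a³ + 27b² = 4·18³ + 27·17² = 4·5832 + 27·289 ≡ 9 (mod 19). Nonzero ⇒ E is nonsingular.
For each x ∈ F_19, compute rhs = x³ + 18·x + 17 mod 19, then count y ∈ F_19 with y² ≡ rhs.
  x = 0: rhs = 17, matching y values: 6, 13 (2 points).
  x = 1: rhs = 17, matching y values: 6, 13 (2 points).
  x = 2: rhs = 4, matching y values: 2, 17 (2 points).
  x = 3: rhs = 3, matching y values: none (0 points).
  x = 4: rhs = 1, matching y values: 1, 18 (2 points).
  x = 5: rhs = 4, matching y values: 2, 17 (2 points).
  x = 6: rhs = 18, matching y values: none (0 points).
  x = 7: rhs = 11, matching y values: 7, 12 (2 points).
  x = 8: rhs = 8, matching y values: none (0 points).
  x = 9: rhs = 15, matching y values: none (0 points).
  x = 10: rhs = 0, matching y values: 0 (1 points).
  x = 11: rhs = 7, matching y values: 8, 11 (2 points).
  x = 12: rhs = 4, matching y values: 2, 17 (2 points).
  x = 13: rhs = 16, matching y values: 4, 15 (2 points).
  x = 14: rhs = 11, matching y values: 7, 12 (2 points).
  x = 15: rhs = 14, matching y values: none (0 points).
  x = 16: rhs = 12, matching y values: none (0 points).
  x = 17: rhs = 11, matching y values: 7, 12 (2 points).
  x = 18: rhs = 17, matching y values: 6, 13 (2 points).
Total affine count: 25.
Full point count |E(F_19)| = 25 + 1 = 26.
Hasse bound: |26 − (19+1)| = |6| = 6 ≤ 2√19 ≈ 8.7178 ✓.


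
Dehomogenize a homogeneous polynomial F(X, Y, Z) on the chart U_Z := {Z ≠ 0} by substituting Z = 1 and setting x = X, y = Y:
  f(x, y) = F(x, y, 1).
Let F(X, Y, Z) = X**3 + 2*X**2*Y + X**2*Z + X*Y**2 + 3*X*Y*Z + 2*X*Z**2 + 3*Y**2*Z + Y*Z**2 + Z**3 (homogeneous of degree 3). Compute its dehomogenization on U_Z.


f(x, y) = x**3 + 2*x**2*y + x**2 + x*y**2 + 3*x*y + 2*x + 3*y**2 + y + 1

On U_Z we set Z = 1. Each monomial c·X^i·Y^j·Z^k in F becomes c·x^i·y^j·1^k = c·x^i·y^j.
Substituting Z = 1: F(X, Y, 1) = x**3 + 2*x**2*y + x**2 + x*y**2 + 3*x*y + 2*x + 3*y**2 + y + 1.
Note: deg(f) ≤ deg(F) = 3; strict inequality happens when F is divisible by Z (lost terms).


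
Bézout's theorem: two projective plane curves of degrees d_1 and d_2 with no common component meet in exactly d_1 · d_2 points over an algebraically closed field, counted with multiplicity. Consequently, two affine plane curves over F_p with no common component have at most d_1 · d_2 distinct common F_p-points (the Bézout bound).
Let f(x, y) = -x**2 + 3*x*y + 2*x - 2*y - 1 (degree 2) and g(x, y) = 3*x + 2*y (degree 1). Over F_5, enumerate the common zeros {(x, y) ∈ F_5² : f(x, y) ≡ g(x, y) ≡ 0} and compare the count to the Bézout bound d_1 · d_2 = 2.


Common zeros: ∅; count = 0; Bézout bound = 2.

deg(f) = 2, deg(g) = 1, so Bézout bound = 2.
Scan x ∈ F_5. For each x, list the y ∈ F_5 with f(x, y) ≡ 0 and those with g(x, y) ≡ 0 (mod 5); the common zeros in that column are the intersection.
  x = 0: f ≡ 0 at y ∈ {2}; g ≡ 0 at y ∈ {0}; common: ∅.
  x = 1: f ≡ 0 at y ∈ {0}; g ≡ 0 at y ∈ {1}; common: ∅.
  x = 2: f ≡ 0 at y ∈ {4}; g ≡ 0 at y ∈ {2}; common: ∅.
  x = 3: f ≡ 0 at y ∈ {2}; g ≡ 0 at y ∈ {3}; common: ∅.
  x = 4: f ≡ 0 at y ∈ ∅; g ≡ 0 at y ∈ {4}; common: ∅.
Collecting: common zeros = ∅, so the count is 0.
Comparison with the Bézout bound: 0 ≤ 2 = deg(f)·deg(g), as expected for curves with no common component (the affine F_5-count falls short of the bound because intersections may lie at infinity, over extension fields, or carry multiplicity).


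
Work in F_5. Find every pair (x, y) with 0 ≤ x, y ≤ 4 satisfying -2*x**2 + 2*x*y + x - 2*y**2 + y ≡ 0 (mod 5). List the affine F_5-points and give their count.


Affine F_5-points: {(0, 0), (0, 3), (1, 1), (1, 3), (3, 0), (3, 1)}; count = 6.

For each of the 25 pairs (x, y) ∈ F_5², evaluate f(x, y) mod 5. Record the zeros.
  x = 0: [0↦0, 1↦4, 2↦4, 3↦0, 4↦2]  zeros at y ∈ {0, 3}
  x = 1: [0↦4, 1↦0, 2↦2, 3↦0, 4↦4]  zeros at y ∈ {1, 3}
  x = 2: [0↦4, 1↦2, 2↦1, 3↦1, 4↦2]  zeros at y ∈ ∅
  x = 3: [0↦0, 1↦0, 2↦1, 3↦3, 4↦1]  zeros at y ∈ {0, 1}
  x = 4: [0↦2, 1↦4, 2↦2, 3↦1, 4↦1]  zeros at y ∈ ∅
Collecting zeros: affine points = {(0, 0), (0, 3), (1, 1), (1, 3), (3, 0), (3, 1)}.
Total count |C(F_5)_aff| = 6.


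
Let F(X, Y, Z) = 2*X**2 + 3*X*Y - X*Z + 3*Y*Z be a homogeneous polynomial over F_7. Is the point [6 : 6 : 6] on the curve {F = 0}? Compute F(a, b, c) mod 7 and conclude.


F(6,6,6) ≡ 0 (mod 7); P is on the curve.

Evaluate F(6, 6, 6) term-by-term (mod 7).
  2*X**2 ↦ 2·36·1·1 = 72
  3*X*Y ↦ 3·6·6·1 = 108
  -X*Z ↦ -1·6·1·6 = -36
  3*Y*Z ↦ 3·1·6·6 = 108
Sum: F(6, 6, 6) = (72) + (108) + (-36) + (108) = 252.
Reducing mod 7: 252 ≡ 0 (mod 7).
Since F(a, b, c) ≡ 0 (mod 7), P lies on the curve.


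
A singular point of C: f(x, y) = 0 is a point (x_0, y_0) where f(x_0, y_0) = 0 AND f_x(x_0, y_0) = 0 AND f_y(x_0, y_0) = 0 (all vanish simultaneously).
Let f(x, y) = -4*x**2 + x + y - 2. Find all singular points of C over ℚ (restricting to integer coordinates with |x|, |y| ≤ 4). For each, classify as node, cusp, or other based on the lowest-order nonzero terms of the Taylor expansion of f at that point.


No singular points in the scanned grid; C is smooth there.

Compute partial derivatives:
  f_x = 1 - 8*x.
  f_y = 1.
f_y = 1 is a nonzero constant, so f_y never vanishes: no point (x, y) can satisfy f = f_x = f_y = 0. In particular no (x, y) ∈ {−4, ..., 4}² is singular; the curve is smooth.


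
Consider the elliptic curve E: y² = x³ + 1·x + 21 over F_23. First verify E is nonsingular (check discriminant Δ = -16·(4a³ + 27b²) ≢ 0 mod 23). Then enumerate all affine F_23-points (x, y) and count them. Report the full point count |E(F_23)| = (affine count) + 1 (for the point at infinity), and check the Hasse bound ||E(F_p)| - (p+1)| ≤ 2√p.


Affine points = {(1, 0), (2, 10), (2, 13), (5, 6), (5, 17), (6, 6), (6, 17), (7, 7), (7, 16), (8, 9), (8, 14), (9, 0), (11, 11), (11, 12), (12, 6), (12, 17), (13, 0), (16, 4), (16, 19), (17, 11), (17, 12), (18, 11), (18, 12)}; affine count = 23; |E(F_23)| = 24.

Discriminant check: Δ ∝ 4a³ + 27b² = 4·1³ + 27·21² = 4·1 + 27·441 ≡ 20 (mod 23). Nonzero ⇒ E is nonsingular.
For each x ∈ F_23, compute rhs = x³ + 1·x + 21 mod 23, then count y ∈ F_23 with y² ≡ rhs.
  x = 0: rhs = 21, matching y values: none (0 points).
  x = 1: rhs = 0, matching y values: 0 (1 points).
  x = 2: rhs = 8, matching y values: 10, 13 (2 points).
  x = 3: rhs = 5, matching y values: none (0 points).
  x = 4: rhs = 20, matching y values: none (0 points).
  x = 5: rhs = 13, matching y values: 6, 17 (2 points).
  x = 6: rhs = 13, matching y values: 6, 17 (2 points).
  x = 7: rhs = 3, matching y values: 7, 16 (2 points).
  x = 8: rhs = 12, matching y values: 9, 14 (2 points).
  x = 9: rhs = 0, matching y values: 0 (1 points).
  x = 10: rhs = 19, matching y values: none (0 points).
  x = 11: rhs = 6, matching y values: 11, 12 (2 points).
  x = 12: rhs = 13, matching y values: 6, 17 (2 points).
  x = 13: rhs = 0, matching y values: 0 (1 points).
  x = 14: rhs = 19, matching y values: none (0 points).
  x = 15: rhs = 7, matching y values: none (0 points).
  x = 16: rhs = 16, matching y values: 4, 19 (2 points).
  x = 17: rhs = 6, matching y values: 11, 12 (2 points).
  x = 18: rhs = 6, matching y values: 11, 12 (2 points).
  x = 19: rhs = 22, matching y values: none (0 points).
  x = 20: rhs = 14, matching y values: none (0 points).
  x = 21: rhs = 11, matching y values: none (0 points).
  x = 22: rhs = 19, matching y values: none (0 points).
Total affine count: 23.
Full point count |E(F_23)| = 23 + 1 = 24.
Hasse bound: |24 − (23+1)| = |0| = 0 ≤ 2√23 ≈ 9.5917 ✓.


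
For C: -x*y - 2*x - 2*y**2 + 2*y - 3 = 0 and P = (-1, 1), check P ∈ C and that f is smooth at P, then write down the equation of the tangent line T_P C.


Tangent line at P: -3*x - y - 2 = 0.

Step 1: f(-1, 1) = 0, so P lies on C.
Step 2: partial derivatives
  f_x(x, y) = -y - 2, f_y(x, y) = -x - 4*y + 2.
  f_x(P) = -3, f_y(P) = -1 (gradient nonzero, so P is smooth).
Step 3: tangent line at P: -3·(x − -1) + -1·(y − 1) = 0.
Expanding: -3*x - y - 2 = 0.


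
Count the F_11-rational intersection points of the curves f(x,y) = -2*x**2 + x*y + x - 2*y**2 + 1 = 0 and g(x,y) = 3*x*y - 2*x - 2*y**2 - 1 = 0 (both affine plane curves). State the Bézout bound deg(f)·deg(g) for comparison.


Common zeros: {(5, 0), (8, 6), (9, 3)}; count = 3; Bézout bound = 4.

deg(f) = 2, deg(g) = 2, so Bézout bound = 4.
Scan x ∈ F_11. For each x, list the y ∈ F_11 with f(x, y) ≡ 0 and those with g(x, y) ≡ 0 (mod 11); the common zeros in that column are the intersection.
  x = 0: f ≡ 0 at y ∈ ∅; g ≡ 0 at y ∈ {4, 7}; common: ∅.
  x = 1: f ≡ 0 at y ∈ {0, 6}; g ≡ 0 at y ∈ ∅; common: ∅.
  x = 2: f ≡ 0 at y ∈ ∅; g ≡ 0 at y ∈ ∅; common: ∅.
  x = 3: f ≡ 0 at y ∈ ∅; g ≡ 0 at y ∈ {1, 9}; common: ∅.
  x = 4: f ≡ 0 at y ∈ {3, 10}; g ≡ 0 at y ∈ ∅; common: ∅.
  x = 5: f ≡ 0 at y ∈ {0, 8}; g ≡ 0 at y ∈ {0, 2}; common: {0}.
  x = 6: f ≡ 0 at y ∈ {7}; g ≡ 0 at y ∈ {10}; common: ∅.
  x = 7: f ≡ 0 at y ∈ {10}; g ≡ 0 at y ∈ ∅; common: ∅.
  x = 8: f ≡ 0 at y ∈ {6, 9}; g ≡ 0 at y ∈ {6}; common: {6}.
  x = 9: f ≡ 0 at y ∈ {3, 7}; g ≡ 0 at y ∈ {3, 5}; common: {3}.
  x = 10: f ≡ 0 at y ∈ ∅; g ≡ 0 at y ∈ ∅; common: ∅.
Collecting: common zeros = {(5, 0), (8, 6), (9, 3)}, so the count is 3.
Comparison with the Bézout bound: 3 ≤ 4 = deg(f)·deg(g), as expected for curves with no common component (the affine F_11-count falls short of the bound because intersections may lie at infinity, over extension fields, or carry multiplicity).


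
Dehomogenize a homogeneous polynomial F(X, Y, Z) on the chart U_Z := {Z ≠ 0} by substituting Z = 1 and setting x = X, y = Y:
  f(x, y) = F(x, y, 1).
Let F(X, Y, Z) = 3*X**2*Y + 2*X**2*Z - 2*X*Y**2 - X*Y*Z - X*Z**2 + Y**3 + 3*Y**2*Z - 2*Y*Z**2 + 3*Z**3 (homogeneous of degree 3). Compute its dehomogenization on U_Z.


f(x, y) = 3*x**2*y + 2*x**2 - 2*x*y**2 - x*y - x + y**3 + 3*y**2 - 2*y + 3

On U_Z we set Z = 1. Each monomial c·X^i·Y^j·Z^k in F becomes c·x^i·y^j·1^k = c·x^i·y^j.
Substituting Z = 1: F(X, Y, 1) = 3*x**2*y + 2*x**2 - 2*x*y**2 - x*y - x + y**3 + 3*y**2 - 2*y + 3.
Note: deg(f) ≤ deg(F) = 3; strict inequality happens when F is divisible by Z (lost terms).


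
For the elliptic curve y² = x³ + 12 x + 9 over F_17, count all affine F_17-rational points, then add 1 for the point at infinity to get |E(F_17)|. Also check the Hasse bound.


Affine points = {(0, 3), (0, 14), (3, 2), (3, 15), (4, 6), (4, 11), (6, 5), (6, 12), (9, 8), (9, 9), (13, 4), (13, 13), (16, 8), (16, 9)}; affine count = 14; |E(F_17)| = 15.

Discriminant check: Δ ∝ 4a³ + 27b² = 4·12³ + 27·9² = 4·1728 + 27·81 ≡ 4 (mod 17). Nonzero ⇒ E is nonsingular.
For each x ∈ F_17, compute rhs = x³ + 12·x + 9 mod 17, then count y ∈ F_17 with y² ≡ rhs.
  x = 0: rhs = 9, matching y values: 3, 14 (2 points).
  x = 1: rhs = 5, matching y values: none (0 points).
  x = 2: rhs = 7, matching y values: none (0 points).
  x = 3: rhs = 4, matching y values: 2, 15 (2 points).
  x = 4: rhs = 2, matching y values: 6, 11 (2 points).
  x = 5: rhs = 7, matching y values: none (0 points).
  x = 6: rhs = 8, matching y values: 5, 12 (2 points).
  x = 7: rhs = 11, matching y values: none (0 points).
  x = 8: rhs = 5, matching y values: none (0 points).
  x = 9: rhs = 13, matching y values: 8, 9 (2 points).
  x = 10: rhs = 7, matching y values: none (0 points).
  x = 11: rhs = 10, matching y values: none (0 points).
  x = 12: rhs = 11, matching y values: none (0 points).
  x = 13: rhs = 16, matching y values: 4, 13 (2 points).
  x = 14: rhs = 14, matching y values: none (0 points).
  x = 15: rhs = 11, matching y values: none (0 points).
  x = 16: rhs = 13, matching y values: 8, 9 (2 points).
Total affine count: 14.
Full point count |E(F_17)| = 14 + 1 = 15.
Hasse bound: |15 − (17+1)| = |-3| = 3 ≤ 2√17 ≈ 8.2462 ✓.


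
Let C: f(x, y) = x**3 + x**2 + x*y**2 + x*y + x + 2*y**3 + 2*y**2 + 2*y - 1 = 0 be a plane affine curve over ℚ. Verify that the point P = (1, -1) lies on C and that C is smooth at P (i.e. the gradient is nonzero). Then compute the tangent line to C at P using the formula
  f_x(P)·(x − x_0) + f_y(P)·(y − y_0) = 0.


Tangent line at P: 6*x + 3*y - 3 = 0.

Step 1: f(1, -1) = 0, so P lies on C.
Step 2: partial derivatives
  f_x(x, y) = 3*x**2 + 2*x + y**2 + y + 1, f_y(x, y) = 2*x*y + x + 6*y**2 + 4*y + 2.
  f_x(P) = 6, f_y(P) = 3 (gradient nonzero, so P is smooth).
Step 3: tangent line at P: 6·(x − 1) + 3·(y − -1) = 0.
Expanding: 6*x + 3*y - 3 = 0.


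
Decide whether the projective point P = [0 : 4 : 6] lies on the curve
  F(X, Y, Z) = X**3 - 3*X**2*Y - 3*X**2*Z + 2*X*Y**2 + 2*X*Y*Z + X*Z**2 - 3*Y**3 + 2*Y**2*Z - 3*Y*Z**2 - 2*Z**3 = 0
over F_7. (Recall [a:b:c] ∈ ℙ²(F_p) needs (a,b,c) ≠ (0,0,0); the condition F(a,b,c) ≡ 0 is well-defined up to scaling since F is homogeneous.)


F(0,4,6) ≡ 4 (mod 7); P is NOT on the curve.

Evaluate F(0, 4, 6) term-by-term (mod 7).
  X**3 ↦ 1·0·1·1 = 0
  -3*X**2*Y ↦ -3·0·4·1 = 0
  -3*X**2*Z ↦ -3·0·1·6 = 0
  2*X*Y**2 ↦ 2·0·16·1 = 0
  2*X*Y*Z ↦ 2·0·4·6 = 0
  X*Z**2 ↦ 1·0·1·36 = 0
  -3*Y**3 ↦ -3·1·64·1 = -192
  2*Y**2*Z ↦ 2·1·16·6 = 192
  -3*Y*Z**2 ↦ -3·1·4·36 = -432
  -2*Z**3 ↦ -2·1·1·216 = -432
Sum: F(0, 4, 6) = (0) + (0) + (0) + (0) + (0) + (0) + (-192) + (192) + (-432) + (-432) = -864.
Reducing mod 7: -864 ≡ 4 (mod 7).
Since F(a, b, c) ≡ 4 ≠ 0 (mod 7), P does NOT lie on the curve.


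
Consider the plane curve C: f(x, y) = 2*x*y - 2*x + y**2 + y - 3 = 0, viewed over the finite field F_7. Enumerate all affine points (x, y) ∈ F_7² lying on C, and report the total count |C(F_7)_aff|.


Affine F_7-points: {(1, 5), (1, 6), (2, 0), (2, 2), (3, 3), (3, 4)}; count = 6.

For each of the 49 pairs (x, y) ∈ F_7², evaluate f(x, y) mod 7. Record the zeros.
  x = 0: [0↦4, 1↦6, 2↦3, 3↦2, 4↦3, 5↦6, 6↦4]  zeros at y ∈ ∅
  x = 1: [0↦2, 1↦6, 2↦5, 3↦6, 4↦2, 5↦0, 6↦0]  zeros at y ∈ {5, 6}
  x = 2: [0↦0, 1↦6, 2↦0, 3↦3, 4↦1, 5↦1, 6↦3]  zeros at y ∈ {0, 2}
  x = 3: [0↦5, 1↦6, 2↦2, 3↦0, 4↦0, 5↦2, 6↦6]  zeros at y ∈ {3, 4}
  x = 4: [0↦3, 1↦6, 2↦4, 3↦4, 4↦6, 5↦3, 6↦2]  zeros at y ∈ ∅
  x = 5: [0↦1, 1↦6, 2↦6, 3↦1, 4↦5, 5↦4, 6↦5]  zeros at y ∈ ∅
  x = 6: [0↦6, 1↦6, 2↦1, 3↦5, 4↦4, 5↦5, 6↦1]  zeros at y ∈ ∅
Collecting zeros: affine points = {(1, 5), (1, 6), (2, 0), (2, 2), (3, 3), (3, 4)}.
Total count |C(F_7)_aff| = 6.


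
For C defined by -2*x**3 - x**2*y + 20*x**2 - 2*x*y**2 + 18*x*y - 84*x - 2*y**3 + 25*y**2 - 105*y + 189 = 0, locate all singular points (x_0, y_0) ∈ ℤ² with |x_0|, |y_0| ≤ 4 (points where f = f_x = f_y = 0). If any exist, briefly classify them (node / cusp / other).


Singular points: {(3, 3)}; classification: node.

Compute partial derivatives:
  f_x = -6*x**2 - 2*x*y + 40*x - 2*y**2 + 18*y - 84.
  f_y = -x**2 - 4*x*y + 18*x - 6*y**2 + 50*y - 105.
Scan x_0 ∈ {−4, ..., 4}. For each x_0, f_y(x_0, y) is a polynomial in y; find its integer roots y ∈ {−4, ..., 4}, then test f_x and f at those candidates.
  x = -4: f_y(-4, y) = -6*y**2 + 66*y - 193; no integer root y with |y| ≤ 4.
  x = -3: f_y(-3, y) = -6*y**2 + 62*y - 168; no integer root y with |y| ≤ 4.
  x = -2: f_y(-2, y) = -6*y**2 + 58*y - 145; no integer root y with |y| ≤ 4.
  x = -1: f_y(-1, y) = -6*y**2 + 54*y - 124; no integer root y with |y| ≤ 4.
  x = 0: f_y(0, y) = -6*y**2 + 50*y - 105; no integer root y with |y| ≤ 4.
  x = 1: f_y(1, y) = -6*y**2 + 46*y - 88; vanishes at y ∈ {4}. (1, 4): f_x = -18 ≠ 0.
  x = 2: f_y(2, y) = -6*y**2 + 42*y - 73; no integer root y with |y| ≤ 4.
  x = 3: f_y(3, y) = -6*y**2 + 38*y - 60; vanishes at y ∈ {3}. (3, 3): f_x = 0, f = 0 — SINGULAR.
  x = 4: f_y(4, y) = -6*y**2 + 34*y - 49; no integer root y with |y| ≤ 4.
Only singular point on the grid: (3, 3).
Classify: substitute x = 3 + u, y = 3 + v and expand: f = -2*u**3 - u**2*v - u**2 - 2*u*v**2 - 2*v**3 + v**2.
No constant or linear terms (consistent with a singular point). Quadratic part: -u**2 + v**2. Cubic part: -2*u**3 - u**2*v - 2*u*v**2 - 2*v**3.
The quadratic part v**2 - u**2 = (v − u)(v + u) splits into two distinct linear factors, so there are two distinct tangent lines y − 3 = ±(x − 3) — this is a node (ordinary double point).
Classification: node.


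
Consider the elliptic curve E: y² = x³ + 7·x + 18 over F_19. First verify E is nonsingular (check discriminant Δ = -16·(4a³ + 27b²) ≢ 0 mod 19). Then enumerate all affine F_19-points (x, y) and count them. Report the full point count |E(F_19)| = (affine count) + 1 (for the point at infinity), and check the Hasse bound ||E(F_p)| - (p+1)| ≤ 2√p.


Affine points = {(1, 8), (1, 11), (3, 3), (3, 16), (5, 8), (5, 11), (7, 7), (7, 12), (8, 4), (8, 15), (10, 9), (10, 10), (11, 1), (11, 18), (12, 5), (12, 14), (13, 8), (13, 11)}; affine count = 18; |E(F_19)| = 19.

Discriminant check: Δ ∝ 4a³ + 27b² = 4·7³ + 27·18² = 4·343 + 27·324 ≡ 12 (mod 19). Nonzero ⇒ E is nonsingular.
For each x ∈ F_19, compute rhs = x³ + 7·x + 18 mod 19, then count y ∈ F_19 with y² ≡ rhs.
  x = 0: rhs = 18, matching y values: none (0 points).
  x = 1: rhs = 7, matching y values: 8, 11 (2 points).
  x = 2: rhs = 2, matching y values: none (0 points).
  x = 3: rhs = 9, matching y values: 3, 16 (2 points).
  x = 4: rhs = 15, matching y values: none (0 points).
  x = 5: rhs = 7, matching y values: 8, 11 (2 points).
  x = 6: rhs = 10, matching y values: none (0 points).
  x = 7: rhs = 11, matching y values: 7, 12 (2 points).
  x = 8: rhs = 16, matching y values: 4, 15 (2 points).
  x = 9: rhs = 12, matching y values: none (0 points).
  x = 10: rhs = 5, matching y values: 9, 10 (2 points).
  x = 11: rhs = 1, matching y values: 1, 18 (2 points).
  x = 12: rhs = 6, matching y values: 5, 14 (2 points).
  x = 13: rhs = 7, matching y values: 8, 11 (2 points).
  x = 14: rhs = 10, matching y values: none (0 points).
  x = 15: rhs = 2, matching y values: none (0 points).
  x = 16: rhs = 8, matching y values: none (0 points).
  x = 17: rhs = 15, matching y values: none (0 points).
  x = 18: rhs = 10, matching y values: none (0 points).
Total affine count: 18.
Full point count |E(F_19)| = 18 + 1 = 19.
Hasse bound: |19 − (19+1)| = |-1| = 1 ≤ 2√19 ≈ 8.7178 ✓.
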